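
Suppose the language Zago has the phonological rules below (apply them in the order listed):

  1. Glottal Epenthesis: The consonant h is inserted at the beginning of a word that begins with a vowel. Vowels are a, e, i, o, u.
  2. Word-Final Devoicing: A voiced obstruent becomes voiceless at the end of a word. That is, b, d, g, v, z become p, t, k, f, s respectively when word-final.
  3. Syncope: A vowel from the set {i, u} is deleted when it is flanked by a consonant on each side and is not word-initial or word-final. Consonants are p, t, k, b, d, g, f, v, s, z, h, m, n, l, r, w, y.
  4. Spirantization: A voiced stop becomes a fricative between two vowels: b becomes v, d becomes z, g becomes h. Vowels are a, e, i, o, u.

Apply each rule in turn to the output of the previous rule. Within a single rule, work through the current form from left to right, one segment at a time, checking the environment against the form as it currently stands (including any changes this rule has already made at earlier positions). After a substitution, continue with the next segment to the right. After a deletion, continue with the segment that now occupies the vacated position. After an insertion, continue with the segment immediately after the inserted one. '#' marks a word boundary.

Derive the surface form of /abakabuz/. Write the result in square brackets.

[havakabs]

1 Glottal Epenthesis: [abakabuz] → [habakabuz]
2 Word-Final Devoicing: [habakabuz] → [habakabus]
3 Syncope: [habakabus] → [habakabs]
4 Spirantization: [habakabs] → [havakabs]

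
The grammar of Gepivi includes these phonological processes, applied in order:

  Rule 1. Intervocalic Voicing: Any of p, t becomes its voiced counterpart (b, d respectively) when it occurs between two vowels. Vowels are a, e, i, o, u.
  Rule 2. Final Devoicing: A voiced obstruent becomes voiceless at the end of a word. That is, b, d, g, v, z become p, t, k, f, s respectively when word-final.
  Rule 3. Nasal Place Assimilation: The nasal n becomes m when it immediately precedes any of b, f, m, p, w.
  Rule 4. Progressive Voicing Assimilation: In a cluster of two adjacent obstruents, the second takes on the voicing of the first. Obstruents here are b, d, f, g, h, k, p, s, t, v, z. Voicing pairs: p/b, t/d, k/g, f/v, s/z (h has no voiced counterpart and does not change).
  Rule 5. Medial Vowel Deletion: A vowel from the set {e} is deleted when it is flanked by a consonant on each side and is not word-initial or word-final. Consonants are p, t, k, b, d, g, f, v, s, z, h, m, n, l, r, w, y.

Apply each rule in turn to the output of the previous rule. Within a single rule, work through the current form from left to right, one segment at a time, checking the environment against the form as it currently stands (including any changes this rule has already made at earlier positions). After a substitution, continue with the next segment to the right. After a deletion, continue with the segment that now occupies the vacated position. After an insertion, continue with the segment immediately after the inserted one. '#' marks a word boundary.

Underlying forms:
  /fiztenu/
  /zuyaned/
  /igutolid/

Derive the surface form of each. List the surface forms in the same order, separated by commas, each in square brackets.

[fizdnu], [zuyant], [igudolit]

/fiztenu/:
  Rule 1 Intervocalic Voicing: no change — [fiztenu]
  Rule 2 Final Devoicing: no change — [fiztenu]
  Rule 3 Nasal Place Assimilation: no change — [fiztenu]
  Rule 4 Progressive Voicing Assimilation: [fiztenu] → [fizdenu]
  Rule 5 Medial Vowel Deletion: [fizdenu] → [fizdnu]
/zuyaned/:
  Rule 1 Intervocalic Voicing: no change — [zuyaned]
  Rule 2 Final Devoicing: [zuyaned] → [zuyanet]
  Rule 3 Nasal Place Assimilation: no change — [zuyanet]
  Rule 4 Progressive Voicing Assimilation: no change — [zuyanet]
  Rule 5 Medial Vowel Deletion: [zuyanet] → [zuyant]
/igutolid/:
  Rule 1 Intervocalic Voicing: [igutolid] → [igudolid]
  Rule 2 Final Devoicing: [igudolid] → [igudolit]
  Rule 3 Nasal Place Assimilation: no change — [igudolit]
  Rule 4 Progressive Voicing Assimilation: no change — [igudolit]
  Rule 5 Medial Vowel Deletion: no change — [igudolit]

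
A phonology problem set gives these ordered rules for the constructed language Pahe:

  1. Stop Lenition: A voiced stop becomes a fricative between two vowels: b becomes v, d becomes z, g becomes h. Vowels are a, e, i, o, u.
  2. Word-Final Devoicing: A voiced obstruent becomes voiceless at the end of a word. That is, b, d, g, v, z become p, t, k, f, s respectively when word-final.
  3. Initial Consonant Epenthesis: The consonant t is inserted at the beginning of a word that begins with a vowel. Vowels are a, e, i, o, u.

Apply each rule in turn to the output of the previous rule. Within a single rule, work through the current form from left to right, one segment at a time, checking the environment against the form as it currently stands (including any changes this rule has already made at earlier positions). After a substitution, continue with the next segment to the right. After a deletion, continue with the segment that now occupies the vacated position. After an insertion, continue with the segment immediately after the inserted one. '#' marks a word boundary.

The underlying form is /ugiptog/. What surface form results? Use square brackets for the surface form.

1 Stop Lenition: [ugiptog] → [uhiptog]
2 Word-Final Devoicing: [uhiptog] → [uhiptok]
3 Initial Consonant Epenthesis: [uhiptok] → [tuhiptok]

[tuhiptok]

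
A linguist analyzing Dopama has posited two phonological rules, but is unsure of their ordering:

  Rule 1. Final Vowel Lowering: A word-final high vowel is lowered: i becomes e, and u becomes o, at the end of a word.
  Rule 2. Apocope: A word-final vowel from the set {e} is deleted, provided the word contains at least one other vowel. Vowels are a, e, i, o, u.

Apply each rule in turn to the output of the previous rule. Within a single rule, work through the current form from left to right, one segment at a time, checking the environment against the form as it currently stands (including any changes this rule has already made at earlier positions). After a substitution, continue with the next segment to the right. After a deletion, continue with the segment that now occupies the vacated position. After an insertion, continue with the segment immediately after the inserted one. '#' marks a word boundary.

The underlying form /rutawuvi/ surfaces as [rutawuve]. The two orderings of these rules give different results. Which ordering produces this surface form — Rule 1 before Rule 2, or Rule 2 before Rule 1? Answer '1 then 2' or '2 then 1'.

2 then 1

Order 1 then 2:
  1 Final Vowel Lowering: [rutawuvi] → [rutawuve]
  2 Apocope: [rutawuve] → [rutawuv]
  result: [rutawuv]
Order 2 then 1:
  2 Apocope: no change — [rutawuvi]
  1 Final Vowel Lowering: [rutawuvi] → [rutawuve]
  result: [rutawuve]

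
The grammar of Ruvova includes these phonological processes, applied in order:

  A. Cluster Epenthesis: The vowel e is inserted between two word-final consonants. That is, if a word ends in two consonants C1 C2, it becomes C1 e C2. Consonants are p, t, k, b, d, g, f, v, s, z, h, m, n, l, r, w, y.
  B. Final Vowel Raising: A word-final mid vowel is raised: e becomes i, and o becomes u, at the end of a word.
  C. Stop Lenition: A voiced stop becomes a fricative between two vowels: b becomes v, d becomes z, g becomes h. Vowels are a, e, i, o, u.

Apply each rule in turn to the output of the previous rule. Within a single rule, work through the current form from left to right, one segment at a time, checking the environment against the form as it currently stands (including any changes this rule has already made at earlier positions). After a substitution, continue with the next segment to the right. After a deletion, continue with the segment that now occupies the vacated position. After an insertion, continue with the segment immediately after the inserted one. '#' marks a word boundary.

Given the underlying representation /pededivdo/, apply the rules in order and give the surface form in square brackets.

A Cluster Epenthesis: no change — [pededivdo]
B Final Vowel Raising: [pededivdo] → [pededivdu]
C Stop Lenition: [pededivdu] → [pezezivdu]

[pezezivdu]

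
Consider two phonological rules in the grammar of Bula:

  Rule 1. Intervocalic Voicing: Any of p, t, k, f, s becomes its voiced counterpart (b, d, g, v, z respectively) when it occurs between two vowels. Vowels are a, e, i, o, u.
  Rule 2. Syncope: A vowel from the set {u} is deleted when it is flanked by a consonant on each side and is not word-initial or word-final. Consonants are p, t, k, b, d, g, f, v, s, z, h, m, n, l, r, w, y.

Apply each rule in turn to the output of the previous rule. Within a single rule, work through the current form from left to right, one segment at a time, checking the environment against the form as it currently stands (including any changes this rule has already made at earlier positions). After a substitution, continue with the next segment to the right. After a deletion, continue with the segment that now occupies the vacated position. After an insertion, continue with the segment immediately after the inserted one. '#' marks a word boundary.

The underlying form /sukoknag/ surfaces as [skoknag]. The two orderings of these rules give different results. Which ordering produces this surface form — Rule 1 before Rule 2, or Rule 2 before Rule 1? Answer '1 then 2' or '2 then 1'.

2 then 1

Order 1 then 2:
  1 Intervocalic Voicing: [sukoknag] → [sugoknag]
  2 Syncope: [sugoknag] → [sgoknag]
  result: [sgoknag]
Order 2 then 1:
  2 Syncope: [sukoknag] → [skoknag]
  1 Intervocalic Voicing: no change — [skoknag]
  result: [skoknag]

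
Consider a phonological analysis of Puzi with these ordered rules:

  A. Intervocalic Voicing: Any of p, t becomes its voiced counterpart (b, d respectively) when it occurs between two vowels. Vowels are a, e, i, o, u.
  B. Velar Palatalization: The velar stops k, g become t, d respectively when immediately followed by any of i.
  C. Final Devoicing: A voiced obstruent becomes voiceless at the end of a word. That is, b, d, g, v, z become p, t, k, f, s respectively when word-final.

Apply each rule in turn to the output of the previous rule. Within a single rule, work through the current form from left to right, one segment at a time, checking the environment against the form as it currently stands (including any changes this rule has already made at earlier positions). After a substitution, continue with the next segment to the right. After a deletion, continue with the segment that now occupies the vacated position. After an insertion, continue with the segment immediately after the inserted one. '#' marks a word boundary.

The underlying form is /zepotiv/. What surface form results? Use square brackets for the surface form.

A Intervocalic Voicing: [zepotiv] → [zebodiv]
B Velar Palatalization: no change — [zebodiv]
C Final Devoicing: [zebodiv] → [zebodif]

[zebodif]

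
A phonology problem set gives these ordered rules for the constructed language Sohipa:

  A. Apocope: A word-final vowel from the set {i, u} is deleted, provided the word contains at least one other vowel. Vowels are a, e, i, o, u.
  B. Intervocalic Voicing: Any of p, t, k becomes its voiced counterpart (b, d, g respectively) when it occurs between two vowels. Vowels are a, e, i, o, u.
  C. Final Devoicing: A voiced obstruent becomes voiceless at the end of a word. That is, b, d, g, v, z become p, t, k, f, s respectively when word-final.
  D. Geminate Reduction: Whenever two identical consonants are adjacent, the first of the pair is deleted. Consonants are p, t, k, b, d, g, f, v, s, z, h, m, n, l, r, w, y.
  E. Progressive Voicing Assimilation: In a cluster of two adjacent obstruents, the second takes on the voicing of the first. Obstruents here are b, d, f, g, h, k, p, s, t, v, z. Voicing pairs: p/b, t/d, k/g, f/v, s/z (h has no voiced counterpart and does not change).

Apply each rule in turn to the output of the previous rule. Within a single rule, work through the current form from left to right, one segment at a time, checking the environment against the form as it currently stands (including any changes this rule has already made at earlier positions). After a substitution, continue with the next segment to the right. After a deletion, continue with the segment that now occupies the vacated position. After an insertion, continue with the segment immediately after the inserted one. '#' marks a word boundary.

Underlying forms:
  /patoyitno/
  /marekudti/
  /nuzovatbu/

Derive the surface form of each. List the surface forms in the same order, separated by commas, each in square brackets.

/patoyitno/:
  A Apocope: no change — [patoyitno]
  B Intervocalic Voicing: [patoyitno] → [padoyitno]
  C Final Devoicing: no change — [padoyitno]
  D Geminate Reduction: no change — [padoyitno]
  E Progressive Voicing Assimilation: no change — [padoyitno]
/marekudti/:
  A Apocope: [marekudti] → [marekudt]
  B Intervocalic Voicing: [marekudt] → [maregudt]
  C Final Devoicing: no change — [maregudt]
  D Geminate Reduction: no change — [maregudt]
  E Progressive Voicing Assimilation: [maregudt] → [maregudd]
/nuzovatbu/:
  A Apocope: [nuzovatbu] → [nuzovatb]
  B Intervocalic Voicing: no change — [nuzovatb]
  C Final Devoicing: [nuzovatb] → [nuzovatp]
  D Geminate Reduction: no change — [nuzovatp]
  E Progressive Voicing Assimilation: no change — [nuzovatp]

[padoyitno], [maregudd], [nuzovatp]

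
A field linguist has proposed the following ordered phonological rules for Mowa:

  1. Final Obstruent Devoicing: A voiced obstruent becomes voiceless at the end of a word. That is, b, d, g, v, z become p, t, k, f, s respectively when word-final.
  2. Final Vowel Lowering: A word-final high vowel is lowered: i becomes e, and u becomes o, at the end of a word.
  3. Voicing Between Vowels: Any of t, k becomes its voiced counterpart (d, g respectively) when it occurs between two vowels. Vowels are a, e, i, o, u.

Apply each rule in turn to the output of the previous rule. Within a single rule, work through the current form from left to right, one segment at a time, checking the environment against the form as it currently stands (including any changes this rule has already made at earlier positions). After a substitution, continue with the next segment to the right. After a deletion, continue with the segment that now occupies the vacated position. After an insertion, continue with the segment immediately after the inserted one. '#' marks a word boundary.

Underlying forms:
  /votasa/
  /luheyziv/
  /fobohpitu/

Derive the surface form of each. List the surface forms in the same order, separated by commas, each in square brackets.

/votasa/:
  1 Final Obstruent Devoicing: no change — [votasa]
  2 Final Vowel Lowering: no change — [votasa]
  3 Voicing Between Vowels: [votasa] → [vodasa]
/luheyziv/:
  1 Final Obstruent Devoicing: [luheyziv] → [luheyzif]
  2 Final Vowel Lowering: no change — [luheyzif]
  3 Voicing Between Vowels: no change — [luheyzif]
/fobohpitu/:
  1 Final Obstruent Devoicing: no change — [fobohpitu]
  2 Final Vowel Lowering: [fobohpitu] → [fobohpito]
  3 Voicing Between Vowels: [fobohpito] → [fobohpido]

[vodasa], [luheyzif], [fobohpido]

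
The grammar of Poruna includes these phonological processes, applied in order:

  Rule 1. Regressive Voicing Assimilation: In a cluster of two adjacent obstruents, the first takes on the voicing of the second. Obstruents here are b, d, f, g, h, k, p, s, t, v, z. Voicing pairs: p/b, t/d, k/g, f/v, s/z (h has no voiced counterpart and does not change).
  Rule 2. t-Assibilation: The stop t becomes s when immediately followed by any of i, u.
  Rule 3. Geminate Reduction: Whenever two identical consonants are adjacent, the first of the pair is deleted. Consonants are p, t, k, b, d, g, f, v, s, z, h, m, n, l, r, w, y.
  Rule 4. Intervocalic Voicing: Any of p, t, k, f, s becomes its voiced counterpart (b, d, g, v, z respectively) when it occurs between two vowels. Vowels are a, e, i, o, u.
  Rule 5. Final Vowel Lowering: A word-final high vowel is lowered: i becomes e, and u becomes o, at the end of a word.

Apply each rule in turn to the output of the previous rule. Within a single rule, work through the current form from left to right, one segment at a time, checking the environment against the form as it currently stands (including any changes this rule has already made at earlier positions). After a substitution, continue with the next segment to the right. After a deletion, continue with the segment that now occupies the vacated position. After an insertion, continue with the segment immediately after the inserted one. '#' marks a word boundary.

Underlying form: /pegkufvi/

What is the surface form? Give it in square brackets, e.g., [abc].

Rule 1 Regressive Voicing Assimilation: [pegkufvi] → [pekkuvvi]
Rule 2 t-Assibilation: no change — [pekkuvvi]
Rule 3 Geminate Reduction: [pekkuvvi] → [pekuvi]
Rule 4 Intervocalic Voicing: [pekuvi] → [peguvi]
Rule 5 Final Vowel Lowering: [peguvi] → [peguve]

[peguve]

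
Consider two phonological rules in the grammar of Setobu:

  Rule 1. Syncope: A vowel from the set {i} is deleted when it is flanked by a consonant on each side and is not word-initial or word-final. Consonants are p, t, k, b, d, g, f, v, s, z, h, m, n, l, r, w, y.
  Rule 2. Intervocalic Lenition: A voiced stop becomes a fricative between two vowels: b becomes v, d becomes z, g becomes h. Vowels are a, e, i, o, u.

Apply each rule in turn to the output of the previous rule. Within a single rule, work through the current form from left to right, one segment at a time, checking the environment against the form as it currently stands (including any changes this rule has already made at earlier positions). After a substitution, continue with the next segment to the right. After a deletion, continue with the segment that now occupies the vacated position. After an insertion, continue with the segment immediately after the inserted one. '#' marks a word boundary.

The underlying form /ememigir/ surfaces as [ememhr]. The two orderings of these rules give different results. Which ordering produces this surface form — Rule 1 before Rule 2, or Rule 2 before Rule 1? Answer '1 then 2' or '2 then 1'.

2 then 1

Order 1 then 2:
  1 Syncope: [ememigir] → [ememgr]
  2 Intervocalic Lenition: no change — [ememgr]
  result: [ememgr]
Order 2 then 1:
  2 Intervocalic Lenition: [ememigir] → [ememihir]
  1 Syncope: [ememihir] → [ememhr]
  result: [ememhr]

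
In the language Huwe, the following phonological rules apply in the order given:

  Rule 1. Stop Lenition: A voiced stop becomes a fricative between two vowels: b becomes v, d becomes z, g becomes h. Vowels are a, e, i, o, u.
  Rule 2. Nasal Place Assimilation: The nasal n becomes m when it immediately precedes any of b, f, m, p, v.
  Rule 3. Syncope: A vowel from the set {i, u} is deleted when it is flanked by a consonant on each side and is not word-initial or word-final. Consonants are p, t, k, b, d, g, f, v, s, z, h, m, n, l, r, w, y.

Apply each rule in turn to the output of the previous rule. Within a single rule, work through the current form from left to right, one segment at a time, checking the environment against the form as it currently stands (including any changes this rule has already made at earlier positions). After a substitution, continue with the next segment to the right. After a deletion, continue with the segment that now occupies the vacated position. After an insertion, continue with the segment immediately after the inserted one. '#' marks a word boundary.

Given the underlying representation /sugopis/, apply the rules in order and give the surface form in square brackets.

[shops]

Rule 1 Stop Lenition: [sugopis] → [suhopis]
Rule 2 Nasal Place Assimilation: no change — [suhopis]
Rule 3 Syncope: [suhopis] → [shops]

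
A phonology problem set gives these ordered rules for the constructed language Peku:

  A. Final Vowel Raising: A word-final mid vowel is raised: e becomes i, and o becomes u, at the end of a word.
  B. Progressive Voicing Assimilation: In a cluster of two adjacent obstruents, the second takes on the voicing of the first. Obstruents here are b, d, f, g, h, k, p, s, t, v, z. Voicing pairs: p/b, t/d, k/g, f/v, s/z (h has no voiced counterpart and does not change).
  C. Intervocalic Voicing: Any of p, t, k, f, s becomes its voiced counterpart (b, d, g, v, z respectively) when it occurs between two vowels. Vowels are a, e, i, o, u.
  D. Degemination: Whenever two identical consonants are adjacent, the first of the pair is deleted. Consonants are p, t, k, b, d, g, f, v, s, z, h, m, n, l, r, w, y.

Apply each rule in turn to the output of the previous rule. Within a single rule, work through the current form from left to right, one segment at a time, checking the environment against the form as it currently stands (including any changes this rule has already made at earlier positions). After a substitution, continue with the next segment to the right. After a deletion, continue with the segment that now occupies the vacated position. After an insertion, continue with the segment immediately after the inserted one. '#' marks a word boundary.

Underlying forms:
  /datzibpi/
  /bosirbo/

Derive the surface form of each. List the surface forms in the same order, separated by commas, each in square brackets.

/datzibpi/:
  A Final Vowel Raising: no change — [datzibpi]
  B Progressive Voicing Assimilation: [datzibpi] → [datsibbi]
  C Intervocalic Voicing: no change — [datsibbi]
  D Degemination: [datsibbi] → [datsibi]
/bosirbo/:
  A Final Vowel Raising: [bosirbo] → [bosirbu]
  B Progressive Voicing Assimilation: no change — [bosirbu]
  C Intervocalic Voicing: [bosirbu] → [bozirbu]
  D Degemination: no change — [bozirbu]

[datsibi], [bozirbu]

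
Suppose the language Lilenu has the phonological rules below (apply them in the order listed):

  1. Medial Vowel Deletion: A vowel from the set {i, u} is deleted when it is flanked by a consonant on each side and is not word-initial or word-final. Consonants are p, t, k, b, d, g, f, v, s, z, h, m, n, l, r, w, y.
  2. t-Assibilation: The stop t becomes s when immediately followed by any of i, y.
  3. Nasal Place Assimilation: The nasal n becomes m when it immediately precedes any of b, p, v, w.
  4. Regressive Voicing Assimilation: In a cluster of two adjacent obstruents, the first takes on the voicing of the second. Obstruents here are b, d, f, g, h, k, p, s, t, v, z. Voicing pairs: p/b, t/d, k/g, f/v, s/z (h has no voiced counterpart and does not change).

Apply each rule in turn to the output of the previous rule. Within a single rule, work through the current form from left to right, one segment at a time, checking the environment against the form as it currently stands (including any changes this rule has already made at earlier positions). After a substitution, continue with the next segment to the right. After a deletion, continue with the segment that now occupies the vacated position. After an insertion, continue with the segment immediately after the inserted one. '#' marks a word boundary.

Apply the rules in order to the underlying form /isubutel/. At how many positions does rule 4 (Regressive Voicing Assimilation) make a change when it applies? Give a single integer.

2

1 Medial Vowel Deletion: [isubutel] → [isbtel]
2 t-Assibilation: no change — [isbtel]
3 Nasal Place Assimilation: no change — [isbtel]
4 Regressive Voicing Assimilation: [isbtel] → [izptel]
Rule 4 changed 2 position(s).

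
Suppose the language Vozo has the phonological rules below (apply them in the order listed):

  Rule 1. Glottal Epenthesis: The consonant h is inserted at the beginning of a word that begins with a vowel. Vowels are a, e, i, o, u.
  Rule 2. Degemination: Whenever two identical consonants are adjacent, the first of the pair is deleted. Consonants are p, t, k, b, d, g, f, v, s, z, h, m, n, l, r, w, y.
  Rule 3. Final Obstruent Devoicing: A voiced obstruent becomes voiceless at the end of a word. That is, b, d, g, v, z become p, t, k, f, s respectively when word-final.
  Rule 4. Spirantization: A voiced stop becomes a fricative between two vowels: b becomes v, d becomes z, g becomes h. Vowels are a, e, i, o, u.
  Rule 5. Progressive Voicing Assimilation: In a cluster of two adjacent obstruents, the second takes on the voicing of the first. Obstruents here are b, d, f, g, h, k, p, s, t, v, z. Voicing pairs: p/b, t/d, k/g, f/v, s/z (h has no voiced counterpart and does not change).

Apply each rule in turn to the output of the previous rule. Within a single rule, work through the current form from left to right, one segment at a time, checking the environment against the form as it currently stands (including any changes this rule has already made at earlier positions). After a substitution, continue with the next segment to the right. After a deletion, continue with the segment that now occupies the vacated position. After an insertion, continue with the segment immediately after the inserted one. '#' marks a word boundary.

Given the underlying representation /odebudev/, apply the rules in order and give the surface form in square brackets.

[hozevuzef]

Rule 1 Glottal Epenthesis: [odebudev] → [hodebudev]
Rule 2 Degemination: no change — [hodebudev]
Rule 3 Final Obstruent Devoicing: [hodebudev] → [hodebudef]
Rule 4 Spirantization: [hodebudef] → [hozevuzef]
Rule 5 Progressive Voicing Assimilation: no change — [hozevuzef]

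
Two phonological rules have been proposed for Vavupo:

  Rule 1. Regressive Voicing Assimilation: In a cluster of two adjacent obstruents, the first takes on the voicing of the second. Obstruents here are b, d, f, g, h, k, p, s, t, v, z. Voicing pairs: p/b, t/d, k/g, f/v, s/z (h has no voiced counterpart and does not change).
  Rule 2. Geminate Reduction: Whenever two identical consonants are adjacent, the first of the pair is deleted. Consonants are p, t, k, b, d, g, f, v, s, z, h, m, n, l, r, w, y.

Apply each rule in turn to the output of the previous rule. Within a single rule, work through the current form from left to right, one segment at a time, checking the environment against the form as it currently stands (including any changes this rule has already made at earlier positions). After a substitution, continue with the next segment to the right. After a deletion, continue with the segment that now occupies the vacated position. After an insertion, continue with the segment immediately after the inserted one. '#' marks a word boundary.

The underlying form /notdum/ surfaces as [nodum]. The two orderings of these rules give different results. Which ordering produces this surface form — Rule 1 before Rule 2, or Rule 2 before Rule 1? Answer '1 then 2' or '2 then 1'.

Order 1 then 2:
  1 Regressive Voicing Assimilation: [notdum] → [noddum]
  2 Geminate Reduction: [noddum] → [nodum]
  result: [nodum]
Order 2 then 1:
  2 Geminate Reduction: no change — [notdum]
  1 Regressive Voicing Assimilation: [notdum] → [noddum]
  result: [noddum]

1 then 2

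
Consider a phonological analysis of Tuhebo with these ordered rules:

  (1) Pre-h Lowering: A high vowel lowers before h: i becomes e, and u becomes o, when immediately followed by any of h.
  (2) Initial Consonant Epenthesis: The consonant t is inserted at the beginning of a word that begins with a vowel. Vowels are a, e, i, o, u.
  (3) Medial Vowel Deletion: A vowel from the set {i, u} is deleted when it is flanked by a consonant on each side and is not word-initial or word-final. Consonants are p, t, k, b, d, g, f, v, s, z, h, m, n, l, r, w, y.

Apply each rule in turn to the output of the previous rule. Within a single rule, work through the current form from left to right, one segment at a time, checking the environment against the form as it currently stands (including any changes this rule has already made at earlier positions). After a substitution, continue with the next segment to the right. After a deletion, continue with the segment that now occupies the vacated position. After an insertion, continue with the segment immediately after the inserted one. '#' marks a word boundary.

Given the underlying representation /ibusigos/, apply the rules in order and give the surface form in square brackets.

(1) Pre-h Lowering: no change — [ibusigos]
(2) Initial Consonant Epenthesis: [ibusigos] → [tibusigos]
(3) Medial Vowel Deletion: [tibusigos] → [tbsgos]

[tbsgos]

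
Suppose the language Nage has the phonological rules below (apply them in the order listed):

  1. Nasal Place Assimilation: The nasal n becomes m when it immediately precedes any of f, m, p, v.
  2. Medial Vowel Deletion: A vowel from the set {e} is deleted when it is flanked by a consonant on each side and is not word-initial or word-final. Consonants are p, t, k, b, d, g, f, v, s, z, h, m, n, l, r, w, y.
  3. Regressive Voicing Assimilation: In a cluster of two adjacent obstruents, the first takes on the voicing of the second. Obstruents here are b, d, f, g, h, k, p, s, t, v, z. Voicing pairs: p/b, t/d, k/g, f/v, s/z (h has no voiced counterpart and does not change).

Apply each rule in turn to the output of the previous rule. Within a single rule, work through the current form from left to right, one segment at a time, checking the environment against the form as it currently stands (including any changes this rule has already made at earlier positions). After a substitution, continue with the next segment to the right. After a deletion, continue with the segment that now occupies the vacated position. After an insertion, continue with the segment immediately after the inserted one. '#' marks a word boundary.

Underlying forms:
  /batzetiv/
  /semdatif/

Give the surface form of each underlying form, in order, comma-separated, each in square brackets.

/batzetiv/:
  1 Nasal Place Assimilation: no change — [batzetiv]
  2 Medial Vowel Deletion: [batzetiv] → [batztiv]
  3 Regressive Voicing Assimilation: [batztiv] → [badstiv]
/semdatif/:
  1 Nasal Place Assimilation: no change — [semdatif]
  2 Medial Vowel Deletion: [semdatif] → [smdatif]
  3 Regressive Voicing Assimilation: no change — [smdatif]

[badstiv], [smdatif]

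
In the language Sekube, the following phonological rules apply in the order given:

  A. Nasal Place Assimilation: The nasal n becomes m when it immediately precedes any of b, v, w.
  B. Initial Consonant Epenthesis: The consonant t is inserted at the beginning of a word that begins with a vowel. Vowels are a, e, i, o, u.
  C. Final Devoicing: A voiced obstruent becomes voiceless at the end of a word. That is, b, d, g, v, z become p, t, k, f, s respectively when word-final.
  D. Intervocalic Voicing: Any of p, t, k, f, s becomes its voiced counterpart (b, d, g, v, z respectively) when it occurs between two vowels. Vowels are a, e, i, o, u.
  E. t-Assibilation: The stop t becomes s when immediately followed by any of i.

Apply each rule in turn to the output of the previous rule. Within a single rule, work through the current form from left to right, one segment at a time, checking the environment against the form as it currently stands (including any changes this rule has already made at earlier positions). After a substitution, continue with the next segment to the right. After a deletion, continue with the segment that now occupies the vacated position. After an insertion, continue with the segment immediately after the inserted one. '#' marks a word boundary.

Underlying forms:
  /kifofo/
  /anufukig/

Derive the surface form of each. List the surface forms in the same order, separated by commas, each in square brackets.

/kifofo/:
  A Nasal Place Assimilation: no change — [kifofo]
  B Initial Consonant Epenthesis: no change — [kifofo]
  C Final Devoicing: no change — [kifofo]
  D Intervocalic Voicing: [kifofo] → [kivovo]
  E t-Assibilation: no change — [kivovo]
/anufukig/:
  A Nasal Place Assimilation: no change — [anufukig]
  B Initial Consonant Epenthesis: [anufukig] → [tanufukig]
  C Final Devoicing: [tanufukig] → [tanufukik]
  D Intervocalic Voicing: [tanufukik] → [tanuvugik]
  E t-Assibilation: no change — [tanuvugik]

[kivovo], [tanuvugik]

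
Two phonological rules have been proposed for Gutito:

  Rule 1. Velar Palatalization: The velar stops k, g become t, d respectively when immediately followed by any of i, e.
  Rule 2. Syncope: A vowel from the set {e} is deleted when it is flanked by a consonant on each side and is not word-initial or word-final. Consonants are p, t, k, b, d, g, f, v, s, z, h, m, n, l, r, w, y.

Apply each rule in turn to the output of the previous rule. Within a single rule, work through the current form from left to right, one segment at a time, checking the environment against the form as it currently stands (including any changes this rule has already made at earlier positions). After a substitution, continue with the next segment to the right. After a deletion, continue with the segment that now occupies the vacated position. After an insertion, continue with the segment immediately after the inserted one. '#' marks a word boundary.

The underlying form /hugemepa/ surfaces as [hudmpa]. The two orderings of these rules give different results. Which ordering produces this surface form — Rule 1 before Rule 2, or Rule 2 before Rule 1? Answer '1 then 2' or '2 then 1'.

Order 1 then 2:
  1 Velar Palatalization: [hugemepa] → [hudemepa]
  2 Syncope: [hudemepa] → [hudmpa]
  result: [hudmpa]
Order 2 then 1:
  2 Syncope: [hugemepa] → [hugmpa]
  1 Velar Palatalization: no change — [hugmpa]
  result: [hugmpa]

1 then 2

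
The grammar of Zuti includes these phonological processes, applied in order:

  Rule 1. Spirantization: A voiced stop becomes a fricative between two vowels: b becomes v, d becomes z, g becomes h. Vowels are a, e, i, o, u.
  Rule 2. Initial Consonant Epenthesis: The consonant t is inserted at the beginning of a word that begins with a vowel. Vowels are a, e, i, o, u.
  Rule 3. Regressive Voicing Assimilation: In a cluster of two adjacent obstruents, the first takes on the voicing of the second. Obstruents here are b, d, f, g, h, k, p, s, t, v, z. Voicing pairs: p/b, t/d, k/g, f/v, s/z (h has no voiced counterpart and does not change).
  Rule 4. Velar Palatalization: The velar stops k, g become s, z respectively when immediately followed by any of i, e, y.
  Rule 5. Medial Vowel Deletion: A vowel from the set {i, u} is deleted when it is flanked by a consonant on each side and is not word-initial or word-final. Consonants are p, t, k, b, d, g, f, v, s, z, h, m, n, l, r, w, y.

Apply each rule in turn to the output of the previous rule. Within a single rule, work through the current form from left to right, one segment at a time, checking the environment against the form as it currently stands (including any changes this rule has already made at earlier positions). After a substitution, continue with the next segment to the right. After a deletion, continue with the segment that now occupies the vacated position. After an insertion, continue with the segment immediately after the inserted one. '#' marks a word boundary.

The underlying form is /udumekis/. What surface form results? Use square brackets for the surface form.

[tzmess]

Rule 1 Spirantization: [udumekis] → [uzumekis]
Rule 2 Initial Consonant Epenthesis: [uzumekis] → [tuzumekis]
Rule 3 Regressive Voicing Assimilation: no change — [tuzumekis]
Rule 4 Velar Palatalization: [tuzumekis] → [tuzumesis]
Rule 5 Medial Vowel Deletion: [tuzumesis] → [tzmess]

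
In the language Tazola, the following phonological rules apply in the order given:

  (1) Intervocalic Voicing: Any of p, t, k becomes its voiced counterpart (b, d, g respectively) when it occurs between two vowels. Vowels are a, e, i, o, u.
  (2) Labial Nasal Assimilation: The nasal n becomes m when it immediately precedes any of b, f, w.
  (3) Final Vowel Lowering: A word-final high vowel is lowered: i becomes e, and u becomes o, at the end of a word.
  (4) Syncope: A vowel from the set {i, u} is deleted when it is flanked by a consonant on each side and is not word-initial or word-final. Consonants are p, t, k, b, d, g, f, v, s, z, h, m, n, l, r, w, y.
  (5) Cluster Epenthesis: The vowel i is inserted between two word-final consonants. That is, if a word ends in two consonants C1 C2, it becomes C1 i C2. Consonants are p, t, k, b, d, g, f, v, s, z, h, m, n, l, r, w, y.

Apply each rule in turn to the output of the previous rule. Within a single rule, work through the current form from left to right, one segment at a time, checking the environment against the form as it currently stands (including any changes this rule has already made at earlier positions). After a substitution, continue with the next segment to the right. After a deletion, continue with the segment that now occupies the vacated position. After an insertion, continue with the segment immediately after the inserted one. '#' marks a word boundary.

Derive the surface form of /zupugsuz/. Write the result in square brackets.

[zbgsiz]

(1) Intervocalic Voicing: [zupugsuz] → [zubugsuz]
(2) Labial Nasal Assimilation: no change — [zubugsuz]
(3) Final Vowel Lowering: no change — [zubugsuz]
(4) Syncope: [zubugsuz] → [zbgsz]
(5) Cluster Epenthesis: [zbgsz] → [zbgsiz]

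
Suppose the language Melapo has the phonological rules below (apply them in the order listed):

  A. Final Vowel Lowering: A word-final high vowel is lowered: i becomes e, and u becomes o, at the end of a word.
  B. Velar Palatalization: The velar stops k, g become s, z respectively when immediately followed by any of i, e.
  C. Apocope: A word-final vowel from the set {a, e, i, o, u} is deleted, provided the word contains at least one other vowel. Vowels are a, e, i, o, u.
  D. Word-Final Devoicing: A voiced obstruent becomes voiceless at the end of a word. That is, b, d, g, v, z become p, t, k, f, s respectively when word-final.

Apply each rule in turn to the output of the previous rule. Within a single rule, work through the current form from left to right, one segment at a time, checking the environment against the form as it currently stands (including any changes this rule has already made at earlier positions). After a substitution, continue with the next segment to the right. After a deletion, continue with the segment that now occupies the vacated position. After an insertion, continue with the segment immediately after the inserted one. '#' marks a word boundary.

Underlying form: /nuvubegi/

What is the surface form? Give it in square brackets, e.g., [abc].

[nuvubes]

A Final Vowel Lowering: [nuvubegi] → [nuvubege]
B Velar Palatalization: [nuvubege] → [nuvubeze]
C Apocope: [nuvubeze] → [nuvubez]
D Word-Final Devoicing: [nuvubez] → [nuvubes]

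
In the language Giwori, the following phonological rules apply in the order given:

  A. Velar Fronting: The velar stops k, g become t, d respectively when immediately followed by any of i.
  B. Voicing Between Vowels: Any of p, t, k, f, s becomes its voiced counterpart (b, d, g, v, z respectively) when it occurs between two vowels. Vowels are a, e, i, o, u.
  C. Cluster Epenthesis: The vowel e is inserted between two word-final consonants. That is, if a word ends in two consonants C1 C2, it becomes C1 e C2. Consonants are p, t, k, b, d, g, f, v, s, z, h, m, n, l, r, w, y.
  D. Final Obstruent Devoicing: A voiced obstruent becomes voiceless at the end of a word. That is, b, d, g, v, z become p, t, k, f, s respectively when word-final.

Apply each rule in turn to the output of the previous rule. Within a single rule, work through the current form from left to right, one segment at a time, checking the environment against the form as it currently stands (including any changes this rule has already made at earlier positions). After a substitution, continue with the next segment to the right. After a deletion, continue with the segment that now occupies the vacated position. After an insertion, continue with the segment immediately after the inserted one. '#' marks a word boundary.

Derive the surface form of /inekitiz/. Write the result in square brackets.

[inedidis]

A Velar Fronting: [inekitiz] → [inetitiz]
B Voicing Between Vowels: [inetitiz] → [inedidiz]
C Cluster Epenthesis: no change — [inedidiz]
D Final Obstruent Devoicing: [inedidiz] → [inedidis]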